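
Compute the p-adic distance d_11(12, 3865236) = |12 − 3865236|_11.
d_11(12, 3865236) = 1/161051

Step 1 — x − y = 12 − 3865236 = -3865224. Step 2 — v_11(-3865224) = 5 (factor: -3865224 = −(11^5 · 24); the sign does not affect v_p). Step 3 — |x − y|_11 = 11^{-5} = 1/161051.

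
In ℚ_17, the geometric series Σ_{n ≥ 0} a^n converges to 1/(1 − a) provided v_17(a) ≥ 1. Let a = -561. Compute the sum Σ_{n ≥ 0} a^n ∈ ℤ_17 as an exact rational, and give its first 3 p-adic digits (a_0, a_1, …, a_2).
Σ a^n = 1/(1 − a) = 1/562;  first 3 digits = (1, 1, 16)

v_17(a) = 1 ≥ 1, so the series converges in ℤ_17 to 1/(1 − a) = 1/(1 − (-561)) = 1/562. Expand this rational in ℤ_17: compute digits iteratively via d_i = x_i mod 17, x_{i+1} = (x_i − d_i)/17. The first 3 digits are (1, 1, 16).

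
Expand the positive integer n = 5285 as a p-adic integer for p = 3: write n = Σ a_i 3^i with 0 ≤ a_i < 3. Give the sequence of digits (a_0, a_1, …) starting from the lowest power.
(a_0, a_1, …) = (2, 0, 2, 0, 2, 0, 1, 2)

Repeated division by 3 gives the digits low-to-high: 5285 = 2 + 2·3^2 + 2·3^4 + 1·3^6 + 2·3^7. Digit sequence: (2, 0, 2, 0, 2, 0, 1, 2).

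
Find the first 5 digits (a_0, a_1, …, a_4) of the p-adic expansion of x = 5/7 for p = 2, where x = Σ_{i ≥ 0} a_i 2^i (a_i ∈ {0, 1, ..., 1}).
(a_0, …, a_4) = (1, 1, 0, 0, 1)

v_2(5/7) = 0 (numerator and denominator both coprime to 2), so x ∈ ℤ_2^×. Compute digits iteratively via a_i = x_i mod 2, x_{i+1} = (x_i − a_i)/2, with x_0 = x:
  x_0 = 5/7;  a_0 = 1;  x_1 = (x_0 − 1)/2 = -1/7
  x_1 = -1/7;  a_1 = 1;  x_2 = (x_1 − 1)/2 = -4/7
  x_2 = -4/7;  a_2 = 0;  x_3 = (x_2 − 0)/2 = -2/7
  x_3 = -2/7;  a_3 = 0;  x_4 = (x_3 − 0)/2 = -1/7
  x_4 = -1/7;  a_4 = 1;  x_5 = (x_4 − 1)/2 = -4/7
Digits: (1, 1, 0, 0, 1).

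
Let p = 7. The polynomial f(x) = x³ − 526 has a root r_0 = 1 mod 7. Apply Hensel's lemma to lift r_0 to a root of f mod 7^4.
r_3 = 2136 (mod 2401)

Hensel: r_{i+1} = r_i − f(r_i)/f′(r_i) mod 7^{i+2}, where f′(x) = 3x². Iterate:
  r_0 = 1 (mod 7)
  r_1 = 29 (mod 49)
  r_2 = 78 (mod 343)
  r_3 = 2136 (mod 2401)
Final: r = 2136 with f(r) ≡ 0 mod 7^4.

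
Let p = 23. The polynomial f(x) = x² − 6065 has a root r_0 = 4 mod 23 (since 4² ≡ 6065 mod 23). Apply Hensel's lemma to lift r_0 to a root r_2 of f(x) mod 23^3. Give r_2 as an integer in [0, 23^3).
r_2 = 9687 (mod 12167)

Hensel's recurrence: r_{i+1} = r_i − f(r_i)·(f′(r_i))^{-1} mod 23^{i+2}, with f′(x) = 2x. Iterate:
  r_0 = 4 (mod 23)
  r_1 = 165 (mod 529)
  r_2 = 9687 (mod 12167)
Final: r_2 = 9687, and one checks f(r_2) ≡ 0 mod 23^3.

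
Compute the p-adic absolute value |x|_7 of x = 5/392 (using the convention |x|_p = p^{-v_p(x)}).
|5/392|_7 = 49

Step 1 — compute v_7(x) by factoring powers of 7 out of the numerator and denominator: v_7(5/392) = -2. Step 2 — apply |x|_p = p^{-v_p(x)} = 7^{2} = 49.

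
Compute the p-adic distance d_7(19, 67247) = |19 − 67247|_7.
d_7(19, 67247) = 1/16807

Step 1 — x − y = 19 − 67247 = -67228. Step 2 — v_7(-67228) = 5 (factor: -67228 = −(7^5 · 4); the sign does not affect v_p). Step 3 — |x − y|_7 = 7^{-5} = 1/16807.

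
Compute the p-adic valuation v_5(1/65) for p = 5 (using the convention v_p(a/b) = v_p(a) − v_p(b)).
v_5(1/65) = -1

Factor powers of 5 from the numerator and denominator of the reduced fraction: 1 = 5^0 · 1 and 65 = 5^1 · 13. Apply v_p(a/b) = v_p(a) − v_p(b): v_5(1/65) = 0 − 1 = -1.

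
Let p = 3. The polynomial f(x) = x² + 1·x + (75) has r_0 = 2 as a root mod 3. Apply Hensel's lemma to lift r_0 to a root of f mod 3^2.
r_1 = 2 (mod 9)

Hensel: r_{i+1} = r_i − f(r_i)·(f′(r_i))^{-1} mod 3^{i+2}, f′(x) = 2x + 1. Iterate:
  r_0 = 2 (mod 3)
  r_1 = 2 (mod 9)
Final: r = 2 satisfies f(r) ≡ 0 mod 3^2.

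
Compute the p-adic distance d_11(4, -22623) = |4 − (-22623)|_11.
d_11(4, -22623) = 1/1331

Step 1 — x − y = 4 − (-22623) = 22627. Step 2 — v_11(22627) = 3 (factor: 22627 = (11^3 · 17); the sign does not affect v_p). Step 3 — |x − y|_11 = 11^{-3} = 1/1331.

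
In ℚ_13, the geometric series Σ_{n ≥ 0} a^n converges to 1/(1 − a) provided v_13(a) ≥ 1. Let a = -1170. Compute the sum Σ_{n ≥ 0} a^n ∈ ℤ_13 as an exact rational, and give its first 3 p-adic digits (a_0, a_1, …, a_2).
Σ a^n = 1/(1 − a) = 1/1171;  first 3 digits = (1, 1, 7)

v_13(a) = 1 ≥ 1, so the series converges in ℤ_13 to 1/(1 − a) = 1/(1 − (-1170)) = 1/1171. Expand this rational in ℤ_13: compute digits iteratively via d_i = x_i mod 13, x_{i+1} = (x_i − d_i)/13. The first 3 digits are (1, 1, 7).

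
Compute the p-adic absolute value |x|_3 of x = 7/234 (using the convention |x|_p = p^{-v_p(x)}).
|7/234|_3 = 9

Step 1 — compute v_3(x) by factoring powers of 3 out of the numerator and denominator: v_3(7/234) = -2. Step 2 — apply |x|_p = p^{-v_p(x)} = 3^{2} = 9.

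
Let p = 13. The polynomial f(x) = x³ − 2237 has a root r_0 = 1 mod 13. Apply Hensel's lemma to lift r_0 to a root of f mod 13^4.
r_3 = 4239 (mod 28561)

Hensel: r_{i+1} = r_i − f(r_i)/f′(r_i) mod 13^{i+2}, where f′(x) = 3x². Iterate:
  r_0 = 1 (mod 13)
  r_1 = 14 (mod 169)
  r_2 = 2042 (mod 2197)
  r_3 = 4239 (mod 28561)
Final: r = 4239 with f(r) ≡ 0 mod 13^4.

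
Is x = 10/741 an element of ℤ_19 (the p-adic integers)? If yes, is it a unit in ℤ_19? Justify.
x ∉ ℤ_19 (v_19(x) = -1 < 0)

ℤ_19 = {x ∈ ℚ_19 : v_19(x) ≥ 0} and ℤ_19^× = {x ∈ ℤ_19 : v_19(x) = 0}. Here v_19(10/741) = v_19(num) − v_19(den) = -1; compare against these criteria.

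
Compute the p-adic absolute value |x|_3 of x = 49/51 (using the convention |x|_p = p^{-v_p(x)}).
|49/51|_3 = 3

Step 1 — compute v_3(x) by factoring powers of 3 out of the numerator and denominator: v_3(49/51) = -1. Step 2 — apply |x|_p = p^{-v_p(x)} = 3^{1} = 3.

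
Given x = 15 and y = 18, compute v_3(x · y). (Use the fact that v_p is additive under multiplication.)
v_3(270) = 3

v_p(x) = 1 (factor: 15 = 3^1 · 5); v_p(y) = 2 (factor: 18 = 3^2 · 2). Additivity: v_p(xy) = v_p(x) + v_p(y) = 1 + 2 = 3. (Direct check: xy = 270 = 3^3 · (10).)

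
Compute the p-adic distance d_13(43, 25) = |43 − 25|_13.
d_13(43, 25) = 1

Step 1 — x − y = 43 − 25 = 18. Step 2 — v_13(18) = 0 (factor: 18 = (13^0 · 18); the sign does not affect v_p). Step 3 — |x − y|_13 = 13^{0} = 1.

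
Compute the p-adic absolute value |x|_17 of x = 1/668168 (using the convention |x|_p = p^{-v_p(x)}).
|1/668168|_17 = 83521

Step 1 — compute v_17(x) by factoring powers of 17 out of the numerator and denominator: v_17(1/668168) = -4. Step 2 — apply |x|_p = p^{-v_p(x)} = 17^{4} = 83521.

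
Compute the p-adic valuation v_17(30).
v_17(30) = 0

v_17(n) is the largest exponent k such that 17^k divides n. Factor out: 30 = 17^0 · 30. (Sign doesn't affect v_p.) So v_17(30) = 0.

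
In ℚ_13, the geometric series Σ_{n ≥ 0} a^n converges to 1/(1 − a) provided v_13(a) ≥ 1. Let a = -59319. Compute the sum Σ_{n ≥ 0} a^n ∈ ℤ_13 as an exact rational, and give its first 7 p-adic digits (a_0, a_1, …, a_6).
Σ a^n = 1/(1 − a) = 1/59320;  first 7 digits = (1, 0, 0, 12, 10, 12, 0)

v_13(a) = 3 ≥ 1, so the series converges in ℤ_13 to 1/(1 − a) = 1/(1 − (-59319)) = 1/59320. Expand this rational in ℤ_13: compute digits iteratively via d_i = x_i mod 13, x_{i+1} = (x_i − d_i)/13. The first 7 digits are (1, 0, 0, 12, 10, 12, 0).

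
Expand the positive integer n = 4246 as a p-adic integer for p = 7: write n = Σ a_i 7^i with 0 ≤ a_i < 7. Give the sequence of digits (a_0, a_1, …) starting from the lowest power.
(a_0, a_1, …) = (4, 4, 2, 5, 1)

Repeated division by 7 gives the digits low-to-high: 4246 = 4 + 4·7^1 + 2·7^2 + 5·7^3 + 1·7^4. Digit sequence: (4, 4, 2, 5, 1).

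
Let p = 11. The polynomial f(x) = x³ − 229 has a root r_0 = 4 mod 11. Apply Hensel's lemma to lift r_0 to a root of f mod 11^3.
r_2 = 1225 (mod 1331)

Hensel: r_{i+1} = r_i − f(r_i)/f′(r_i) mod 11^{i+2}, where f′(x) = 3x². Iterate:
  r_0 = 4 (mod 11)
  r_1 = 15 (mod 121)
  r_2 = 1225 (mod 1331)
Final: r = 1225 with f(r) ≡ 0 mod 11^3.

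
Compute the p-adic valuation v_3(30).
v_3(30) = 1

v_3(n) is the largest exponent k such that 3^k divides n. Factor out: 30 = 3^1 · 10. (Sign doesn't affect v_p.) So v_3(30) = 1.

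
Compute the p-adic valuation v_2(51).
v_2(51) = 0

v_2(n) is the largest exponent k such that 2^k divides n. Factor out: 51 = 2^0 · 51. (Sign doesn't affect v_p.) So v_2(51) = 0.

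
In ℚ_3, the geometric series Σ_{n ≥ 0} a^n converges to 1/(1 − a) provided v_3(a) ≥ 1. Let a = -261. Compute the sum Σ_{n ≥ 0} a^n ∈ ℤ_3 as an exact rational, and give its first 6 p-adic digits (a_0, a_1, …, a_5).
Σ a^n = 1/(1 − a) = 1/262;  first 6 digits = (1, 0, 1, 2, 0, 0)

v_3(a) = 2 ≥ 1, so the series converges in ℤ_3 to 1/(1 − a) = 1/(1 − (-261)) = 1/262. Expand this rational in ℤ_3: compute digits iteratively via d_i = x_i mod 3, x_{i+1} = (x_i − d_i)/3. The first 6 digits are (1, 0, 1, 2, 0, 0).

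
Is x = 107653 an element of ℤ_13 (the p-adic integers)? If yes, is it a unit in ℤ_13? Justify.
x ∈ ℤ_13 but not a unit; v_13(x) = 3 > 0

ℤ_13 = {x ∈ ℚ_13 : v_13(x) ≥ 0} and ℤ_13^× = {x ∈ ℤ_13 : v_13(x) = 0}. Here v_13(107653) = v_13(num) − v_13(den) = 3; compare against these criteria.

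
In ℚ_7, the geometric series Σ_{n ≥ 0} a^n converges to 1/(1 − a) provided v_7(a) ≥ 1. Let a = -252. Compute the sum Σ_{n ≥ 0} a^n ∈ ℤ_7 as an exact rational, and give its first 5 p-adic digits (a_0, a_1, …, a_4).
Σ a^n = 1/(1 − a) = 1/253;  first 5 digits = (1, 6, 2, 1, 5)

v_7(a) = 1 ≥ 1, so the series converges in ℤ_7 to 1/(1 − a) = 1/(1 − (-252)) = 1/253. Expand this rational in ℤ_7: compute digits iteratively via d_i = x_i mod 7, x_{i+1} = (x_i − d_i)/7. The first 5 digits are (1, 6, 2, 1, 5).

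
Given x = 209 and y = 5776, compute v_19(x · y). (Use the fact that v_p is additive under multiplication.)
v_19(1207184) = 3

v_p(x) = 1 (factor: 209 = 19^1 · 11); v_p(y) = 2 (factor: 5776 = 19^2 · 16). Additivity: v_p(xy) = v_p(x) + v_p(y) = 1 + 2 = 3. (Direct check: xy = 1207184 = 19^3 · (176).)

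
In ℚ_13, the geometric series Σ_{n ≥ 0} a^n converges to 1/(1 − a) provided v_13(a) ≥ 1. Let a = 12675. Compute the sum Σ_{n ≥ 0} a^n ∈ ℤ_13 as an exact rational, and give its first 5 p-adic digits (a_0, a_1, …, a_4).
Σ a^n = 1/(1 − a) = -1/12674;  first 5 digits = (1, 0, 10, 5, 9)

v_13(a) = 2 ≥ 1, so the series converges in ℤ_13 to 1/(1 − a) = 1/(1 − 12675) = -1/12674. Expand this rational in ℤ_13: compute digits iteratively via d_i = x_i mod 13, x_{i+1} = (x_i − d_i)/13. The first 5 digits are (1, 0, 10, 5, 9).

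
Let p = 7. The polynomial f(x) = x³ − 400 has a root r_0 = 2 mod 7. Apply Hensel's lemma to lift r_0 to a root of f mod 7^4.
r_3 = 835 (mod 2401)

Hensel: r_{i+1} = r_i − f(r_i)/f′(r_i) mod 7^{i+2}, where f′(x) = 3x². Iterate:
  r_0 = 2 (mod 7)
  r_1 = 2 (mod 49)
  r_2 = 149 (mod 343)
  r_3 = 835 (mod 2401)
Final: r = 835 with f(r) ≡ 0 mod 7^4.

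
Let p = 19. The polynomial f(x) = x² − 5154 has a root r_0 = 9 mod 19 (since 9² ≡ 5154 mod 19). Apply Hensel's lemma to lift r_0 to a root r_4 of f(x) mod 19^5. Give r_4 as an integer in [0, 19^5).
r_4 = 1524493 (mod 2476099)

Hensel's recurrence: r_{i+1} = r_i − f(r_i)·(f′(r_i))^{-1} mod 19^{i+2}, with f′(x) = 2x. Iterate:
  r_0 = 9 (mod 19)
  r_1 = 351 (mod 361)
  r_2 = 1795 (mod 6859)
  r_3 = 90962 (mod 130321)
  r_4 = 1524493 (mod 2476099)
Final: r_4 = 1524493, and one checks f(r_4) ≡ 0 mod 19^5.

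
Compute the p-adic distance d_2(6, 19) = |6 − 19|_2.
d_2(6, 19) = 1

Step 1 — x − y = 6 − 19 = -13. Step 2 — v_2(-13) = 0 (factor: -13 = −(2^0 · 13); the sign does not affect v_p). Step 3 — |x − y|_2 = 2^{0} = 1.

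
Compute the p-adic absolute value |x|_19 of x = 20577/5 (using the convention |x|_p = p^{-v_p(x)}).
|20577/5|_19 = 1/6859

Step 1 — compute v_19(x) by factoring powers of 19 out of the numerator and denominator: v_19(20577/5) = 3. Step 2 — apply |x|_p = p^{-v_p(x)} = 19^{-3} = 1/6859.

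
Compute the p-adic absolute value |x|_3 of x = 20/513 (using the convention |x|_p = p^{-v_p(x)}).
|20/513|_3 = 27

Step 1 — compute v_3(x) by factoring powers of 3 out of the numerator and denominator: v_3(20/513) = -3. Step 2 — apply |x|_p = p^{-v_p(x)} = 3^{3} = 27.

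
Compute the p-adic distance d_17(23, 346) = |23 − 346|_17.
d_17(23, 346) = 1/17

Step 1 — x − y = 23 − 346 = -323. Step 2 — v_17(-323) = 1 (factor: -323 = −(17^1 · 19); the sign does not affect v_p). Step 3 — |x − y|_17 = 17^{-1} = 1/17.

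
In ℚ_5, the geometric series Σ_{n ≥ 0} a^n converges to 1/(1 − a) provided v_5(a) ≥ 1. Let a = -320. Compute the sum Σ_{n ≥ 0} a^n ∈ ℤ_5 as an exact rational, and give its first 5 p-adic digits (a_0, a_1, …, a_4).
Σ a^n = 1/(1 − a) = 1/321;  first 5 digits = (1, 1, 3, 2, 0)

v_5(a) = 1 ≥ 1, so the series converges in ℤ_5 to 1/(1 − a) = 1/(1 − (-320)) = 1/321. Expand this rational in ℤ_5: compute digits iteratively via d_i = x_i mod 5, x_{i+1} = (x_i − d_i)/5. The first 5 digits are (1, 1, 3, 2, 0).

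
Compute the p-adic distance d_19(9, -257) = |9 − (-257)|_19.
d_19(9, -257) = 1/19

Step 1 — x − y = 9 − (-257) = 266. Step 2 — v_19(266) = 1 (factor: 266 = (19^1 · 14); the sign does not affect v_p). Step 3 — |x − y|_19 = 19^{-1} = 1/19.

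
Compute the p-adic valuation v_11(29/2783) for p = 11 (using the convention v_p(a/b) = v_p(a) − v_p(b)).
v_11(29/2783) = -2

Factor powers of 11 from the numerator and denominator of the reduced fraction: 29 = 11^0 · 29 and 2783 = 11^2 · 23. Apply v_p(a/b) = v_p(a) − v_p(b): v_11(29/2783) = 0 − 2 = -2.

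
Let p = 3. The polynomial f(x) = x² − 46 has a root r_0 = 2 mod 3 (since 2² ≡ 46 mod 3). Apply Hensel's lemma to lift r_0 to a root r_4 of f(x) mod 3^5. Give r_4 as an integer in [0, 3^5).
r_4 = 17 (mod 243)

Hensel's recurrence: r_{i+1} = r_i − f(r_i)·(f′(r_i))^{-1} mod 3^{i+2}, with f′(x) = 2x. Iterate:
  r_0 = 2 (mod 3)
  r_1 = 8 (mod 9)
  r_2 = 17 (mod 27)
  r_3 = 17 (mod 81)
  r_4 = 17 (mod 243)
Final: r_4 = 17, and one checks f(r_4) ≡ 0 mod 3^5.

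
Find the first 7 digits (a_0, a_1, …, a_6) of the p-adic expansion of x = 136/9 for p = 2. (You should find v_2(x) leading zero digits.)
(a_0, …, a_6) = (0, 0, 0, 1, 0, 0, 1)

v_2(136/9) = 3, so a_0 = ... = a_2 = 0. Factor out: x = 2^3 · u with u = 17/9 a unit in ℤ_2. Expand u iteratively via a_{v+i} = u_i mod 2, u_{i+1} = (u_i − a_{v+i})/2:
  u_0 = 17/9;  a_3 = 1;  u_1 = (u_0 − 1)/2 = 4/9
  u_1 = 4/9;  a_4 = 0;  u_2 = (u_1 − 0)/2 = 2/9
  u_2 = 2/9;  a_5 = 0;  u_3 = (u_2 − 0)/2 = 1/9
  u_3 = 1/9;  a_6 = 1;  u_4 = (u_3 − 1)/2 = -4/9
Digits: (0, 0, 0, 1, 0, 0, 1).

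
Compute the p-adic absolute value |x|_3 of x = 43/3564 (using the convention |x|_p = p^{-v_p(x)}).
|43/3564|_3 = 81

Step 1 — compute v_3(x) by factoring powers of 3 out of the numerator and denominator: v_3(43/3564) = -4. Step 2 — apply |x|_p = p^{-v_p(x)} = 3^{4} = 81.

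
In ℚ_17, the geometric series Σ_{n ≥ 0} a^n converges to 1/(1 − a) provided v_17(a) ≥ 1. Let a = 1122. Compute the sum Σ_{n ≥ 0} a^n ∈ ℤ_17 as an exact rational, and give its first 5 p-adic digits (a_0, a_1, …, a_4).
Σ a^n = 1/(1 − a) = -1/1121;  first 5 digits = (1, 15, 7, 10, 10)

v_17(a) = 1 ≥ 1, so the series converges in ℤ_17 to 1/(1 − a) = 1/(1 − 1122) = -1/1121. Expand this rational in ℤ_17: compute digits iteratively via d_i = x_i mod 17, x_{i+1} = (x_i − d_i)/17. The first 5 digits are (1, 15, 7, 10, 10).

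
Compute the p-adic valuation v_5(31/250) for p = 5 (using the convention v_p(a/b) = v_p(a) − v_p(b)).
v_5(31/250) = -3

Factor powers of 5 from the numerator and denominator of the reduced fraction: 31 = 5^0 · 31 and 250 = 5^3 · 2. Apply v_p(a/b) = v_p(a) − v_p(b): v_5(31/250) = 0 − 3 = -3.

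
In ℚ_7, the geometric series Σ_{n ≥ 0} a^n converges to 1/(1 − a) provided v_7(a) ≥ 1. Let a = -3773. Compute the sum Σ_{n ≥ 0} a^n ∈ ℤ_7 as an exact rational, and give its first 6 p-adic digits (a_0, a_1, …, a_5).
Σ a^n = 1/(1 − a) = 1/3774;  first 6 digits = (1, 0, 0, 3, 5, 6)

v_7(a) = 3 ≥ 1, so the series converges in ℤ_7 to 1/(1 − a) = 1/(1 − (-3773)) = 1/3774. Expand this rational in ℤ_7: compute digits iteratively via d_i = x_i mod 7, x_{i+1} = (x_i − d_i)/7. The first 6 digits are (1, 0, 0, 3, 5, 6).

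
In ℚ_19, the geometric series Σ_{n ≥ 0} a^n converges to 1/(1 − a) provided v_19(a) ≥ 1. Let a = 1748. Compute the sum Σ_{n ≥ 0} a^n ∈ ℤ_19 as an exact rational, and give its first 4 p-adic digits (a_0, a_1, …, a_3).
Σ a^n = 1/(1 − a) = -1/1747;  first 4 digits = (1, 16, 13, 0)

v_19(a) = 1 ≥ 1, so the series converges in ℤ_19 to 1/(1 − a) = 1/(1 − 1748) = -1/1747. Expand this rational in ℤ_19: compute digits iteratively via d_i = x_i mod 19, x_{i+1} = (x_i − d_i)/19. The first 4 digits are (1, 16, 13, 0).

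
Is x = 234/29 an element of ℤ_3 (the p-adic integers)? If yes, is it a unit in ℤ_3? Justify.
x ∈ ℤ_3 but not a unit; v_3(x) = 2 > 0

ℤ_3 = {x ∈ ℚ_3 : v_3(x) ≥ 0} and ℤ_3^× = {x ∈ ℤ_3 : v_3(x) = 0}. Here v_3(234/29) = v_3(num) − v_3(den) = 2; compare against these criteria.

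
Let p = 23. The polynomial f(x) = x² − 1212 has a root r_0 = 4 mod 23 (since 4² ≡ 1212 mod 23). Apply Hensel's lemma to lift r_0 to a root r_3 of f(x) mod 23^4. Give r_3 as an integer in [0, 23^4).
r_3 = 124733 (mod 279841)

Hensel's recurrence: r_{i+1} = r_i − f(r_i)·(f′(r_i))^{-1} mod 23^{i+2}, with f′(x) = 2x. Iterate:
  r_0 = 4 (mod 23)
  r_1 = 418 (mod 529)
  r_2 = 3063 (mod 12167)
  r_3 = 124733 (mod 279841)
Final: r_3 = 124733, and one checks f(r_3) ≡ 0 mod 23^4.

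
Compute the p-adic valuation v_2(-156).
v_2(-156) = 2

v_2(n) is the largest exponent k such that 2^k divides n. Factor out: -156 = -2^2 · 39. (Sign doesn't affect v_p.) So v_2(-156) = 2.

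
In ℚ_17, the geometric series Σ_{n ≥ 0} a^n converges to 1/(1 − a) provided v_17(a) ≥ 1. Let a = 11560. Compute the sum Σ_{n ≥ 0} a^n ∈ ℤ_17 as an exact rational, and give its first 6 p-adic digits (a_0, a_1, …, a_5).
Σ a^n = 1/(1 − a) = -1/11559;  first 6 digits = (1, 0, 6, 2, 2, 9)

v_17(a) = 2 ≥ 1, so the series converges in ℤ_17 to 1/(1 − a) = 1/(1 − 11560) = -1/11559. Expand this rational in ℤ_17: compute digits iteratively via d_i = x_i mod 17, x_{i+1} = (x_i − d_i)/17. The first 6 digits are (1, 0, 6, 2, 2, 9).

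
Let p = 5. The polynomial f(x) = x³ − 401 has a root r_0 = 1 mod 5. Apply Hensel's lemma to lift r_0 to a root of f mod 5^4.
r_3 = 551 (mod 625)

Hensel: r_{i+1} = r_i − f(r_i)/f′(r_i) mod 5^{i+2}, where f′(x) = 3x². Iterate:
  r_0 = 1 (mod 5)
  r_1 = 1 (mod 25)
  r_2 = 51 (mod 125)
  r_3 = 551 (mod 625)
Final: r = 551 with f(r) ≡ 0 mod 5^4.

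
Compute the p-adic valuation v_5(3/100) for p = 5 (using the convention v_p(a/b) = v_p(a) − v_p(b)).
v_5(3/100) = -2

Factor powers of 5 from the numerator and denominator of the reduced fraction: 3 = 5^0 · 3 and 100 = 5^2 · 4. Apply v_p(a/b) = v_p(a) − v_p(b): v_5(3/100) = 0 − 2 = -2.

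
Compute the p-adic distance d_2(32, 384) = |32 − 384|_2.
d_2(32, 384) = 1/32

Step 1 — x − y = 32 − 384 = -352. Step 2 — v_2(-352) = 5 (factor: -352 = −(2^5 · 11); the sign does not affect v_p). Step 3 — |x − y|_2 = 2^{-5} = 1/32.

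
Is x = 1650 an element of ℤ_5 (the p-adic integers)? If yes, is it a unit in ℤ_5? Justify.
x ∈ ℤ_5 but not a unit; v_5(x) = 2 > 0

ℤ_5 = {x ∈ ℚ_5 : v_5(x) ≥ 0} and ℤ_5^× = {x ∈ ℤ_5 : v_5(x) = 0}. Here v_5(1650) = v_5(num) − v_5(den) = 2; compare against these criteria.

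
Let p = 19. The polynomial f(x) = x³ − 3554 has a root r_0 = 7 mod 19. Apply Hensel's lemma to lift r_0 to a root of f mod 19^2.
r_1 = 159 (mod 361)

Hensel: r_{i+1} = r_i − f(r_i)/f′(r_i) mod 19^{i+2}, where f′(x) = 3x². Iterate:
  r_0 = 7 (mod 19)
  r_1 = 159 (mod 361)
Final: r = 159 with f(r) ≡ 0 mod 19^2.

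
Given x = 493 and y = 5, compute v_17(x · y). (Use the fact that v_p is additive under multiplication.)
v_17(2465) = 1

v_p(x) = 1 (factor: 493 = 17^1 · 29); v_p(y) = 0 (factor: 5 = 17^0 · 5). Additivity: v_p(xy) = v_p(x) + v_p(y) = 1 + 0 = 1. (Direct check: xy = 2465 = 17^1 · (145).)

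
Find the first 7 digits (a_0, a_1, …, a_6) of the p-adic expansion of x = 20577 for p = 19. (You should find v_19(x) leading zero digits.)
(a_0, …, a_6) = (0, 0, 0, 3, 0, 0, 0)

v_19(20577) = 3, so a_0 = ... = a_2 = 0. Factor out: x = 19^3 · u with u = 3 a unit in ℤ_19. Expand u iteratively via a_{v+i} = u_i mod 19, u_{i+1} = (u_i − a_{v+i})/19:
  u_0 = 3;  a_3 = 3;  u_1 = (u_0 − 3)/19 = 0
  u_1 = 0;  a_4 = 0;  u_2 = (u_1 − 0)/19 = 0
  u_2 = 0;  a_5 = 0;  u_3 = (u_2 − 0)/19 = 0
  u_3 = 0;  a_6 = 0;  u_4 = (u_3 − 0)/19 = 0
Digits: (0, 0, 0, 3, 0, 0, 0).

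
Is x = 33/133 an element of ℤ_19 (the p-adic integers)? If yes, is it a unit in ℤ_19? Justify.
x ∉ ℤ_19 (v_19(x) = -1 < 0)

ℤ_19 = {x ∈ ℚ_19 : v_19(x) ≥ 0} and ℤ_19^× = {x ∈ ℤ_19 : v_19(x) = 0}. Here v_19(33/133) = v_19(num) − v_19(den) = -1; compare against these criteria.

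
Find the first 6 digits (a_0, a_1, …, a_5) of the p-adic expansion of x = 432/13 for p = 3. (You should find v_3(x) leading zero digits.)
(a_0, …, a_5) = (0, 0, 0, 1, 1, 2)

v_3(432/13) = 3, so a_0 = ... = a_2 = 0. Factor out: x = 3^3 · u with u = 16/13 a unit in ℤ_3. Expand u iteratively via a_{v+i} = u_i mod 3, u_{i+1} = (u_i − a_{v+i})/3:
  u_0 = 16/13;  a_3 = 1;  u_1 = (u_0 − 1)/3 = 1/13
  u_1 = 1/13;  a_4 = 1;  u_2 = (u_1 − 1)/3 = -4/13
  u_2 = -4/13;  a_5 = 2;  u_3 = (u_2 − 2)/3 = -10/13
Digits: (0, 0, 0, 1, 1, 2).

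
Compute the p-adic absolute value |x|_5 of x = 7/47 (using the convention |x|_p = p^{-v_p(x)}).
|7/47|_5 = 1

Step 1 — compute v_5(x) by factoring powers of 5 out of the numerator and denominator: v_5(7/47) = 0. Step 2 — apply |x|_p = p^{-v_p(x)} = 5^{0} = 1.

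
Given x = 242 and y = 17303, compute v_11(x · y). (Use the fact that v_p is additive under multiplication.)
v_11(4187326) = 5

v_p(x) = 2 (factor: 242 = 11^2 · 2); v_p(y) = 3 (factor: 17303 = 11^3 · 13). Additivity: v_p(xy) = v_p(x) + v_p(y) = 2 + 3 = 5. (Direct check: xy = 4187326 = 11^5 · (26).)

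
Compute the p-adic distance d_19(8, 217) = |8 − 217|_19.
d_19(8, 217) = 1/19

Step 1 — x − y = 8 − 217 = -209. Step 2 — v_19(-209) = 1 (factor: -209 = −(19^1 · 11); the sign does not affect v_p). Step 3 — |x − y|_19 = 19^{-1} = 1/19.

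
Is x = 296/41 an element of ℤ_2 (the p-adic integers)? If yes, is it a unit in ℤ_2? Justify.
x ∈ ℤ_2 but not a unit; v_2(x) = 3 > 0

ℤ_2 = {x ∈ ℚ_2 : v_2(x) ≥ 0} and ℤ_2^× = {x ∈ ℤ_2 : v_2(x) = 0}. Here v_2(296/41) = v_2(num) − v_2(den) = 3; compare against these criteria.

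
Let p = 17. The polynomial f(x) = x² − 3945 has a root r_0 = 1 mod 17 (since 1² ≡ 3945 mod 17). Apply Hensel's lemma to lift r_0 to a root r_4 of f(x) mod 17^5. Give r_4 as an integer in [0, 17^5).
r_4 = 1123293 (mod 1419857)

Hensel's recurrence: r_{i+1} = r_i − f(r_i)·(f′(r_i))^{-1} mod 17^{i+2}, with f′(x) = 2x. Iterate:
  r_0 = 1 (mod 17)
  r_1 = 239 (mod 289)
  r_2 = 3129 (mod 4913)
  r_3 = 37520 (mod 83521)
  r_4 = 1123293 (mod 1419857)
Final: r_4 = 1123293, and one checks f(r_4) ≡ 0 mod 17^5.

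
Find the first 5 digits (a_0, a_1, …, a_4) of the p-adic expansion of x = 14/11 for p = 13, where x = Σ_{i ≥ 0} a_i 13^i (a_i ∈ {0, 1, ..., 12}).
(a_0, …, a_4) = (6, 2, 1, 7, 3)

v_13(14/11) = 0 (numerator and denominator both coprime to 13), so x ∈ ℤ_13^×. Compute digits iteratively via a_i = x_i mod 13, x_{i+1} = (x_i − a_i)/13, with x_0 = x:
  x_0 = 14/11;  a_0 = 6;  x_1 = (x_0 − 6)/13 = -4/11
  x_1 = -4/11;  a_1 = 2;  x_2 = (x_1 − 2)/13 = -2/11
  x_2 = -2/11;  a_2 = 1;  x_3 = (x_2 − 1)/13 = -1/11
  x_3 = -1/11;  a_3 = 7;  x_4 = (x_3 − 7)/13 = -6/11
  x_4 = -6/11;  a_4 = 3;  x_5 = (x_4 − 3)/13 = -3/11
Digits: (6, 2, 1, 7, 3).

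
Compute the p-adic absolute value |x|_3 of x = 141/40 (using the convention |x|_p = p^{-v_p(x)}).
|141/40|_3 = 1/3

Step 1 — compute v_3(x) by factoring powers of 3 out of the numerator and denominator: v_3(141/40) = 1. Step 2 — apply |x|_p = p^{-v_p(x)} = 3^{-1} = 1/3.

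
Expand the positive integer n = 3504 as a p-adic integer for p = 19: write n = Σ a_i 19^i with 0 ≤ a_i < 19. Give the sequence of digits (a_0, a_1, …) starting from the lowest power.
(a_0, a_1, …) = (8, 13, 9)

Repeated division by 19 gives the digits low-to-high: 3504 = 8 + 13·19^1 + 9·19^2. Digit sequence: (8, 13, 9).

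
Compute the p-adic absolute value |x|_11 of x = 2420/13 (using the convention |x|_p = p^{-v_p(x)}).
|2420/13|_11 = 1/121

Step 1 — compute v_11(x) by factoring powers of 11 out of the numerator and denominator: v_11(2420/13) = 2. Step 2 — apply |x|_p = p^{-v_p(x)} = 11^{-2} = 1/121.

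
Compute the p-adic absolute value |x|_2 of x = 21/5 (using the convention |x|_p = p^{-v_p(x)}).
|21/5|_2 = 1

Step 1 — compute v_2(x) by factoring powers of 2 out of the numerator and denominator: v_2(21/5) = 0. Step 2 — apply |x|_p = p^{-v_p(x)} = 2^{0} = 1.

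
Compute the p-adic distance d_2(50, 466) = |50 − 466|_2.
d_2(50, 466) = 1/32

Step 1 — x − y = 50 − 466 = -416. Step 2 — v_2(-416) = 5 (factor: -416 = −(2^5 · 13); the sign does not affect v_p). Step 3 — |x − y|_2 = 2^{-5} = 1/32.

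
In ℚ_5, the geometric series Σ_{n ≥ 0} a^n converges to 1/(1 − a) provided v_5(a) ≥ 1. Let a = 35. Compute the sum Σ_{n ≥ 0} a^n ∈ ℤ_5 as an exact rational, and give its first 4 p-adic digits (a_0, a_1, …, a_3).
Σ a^n = 1/(1 − a) = -1/34;  first 4 digits = (1, 2, 0, 3)

v_5(a) = 1 ≥ 1, so the series converges in ℤ_5 to 1/(1 − a) = 1/(1 − 35) = -1/34. Expand this rational in ℤ_5: compute digits iteratively via d_i = x_i mod 5, x_{i+1} = (x_i − d_i)/5. The first 4 digits are (1, 2, 0, 3).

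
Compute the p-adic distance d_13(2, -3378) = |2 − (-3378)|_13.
d_13(2, -3378) = 1/169

Step 1 — x − y = 2 − (-3378) = 3380. Step 2 — v_13(3380) = 2 (factor: 3380 = (13^2 · 20); the sign does not affect v_p). Step 3 — |x − y|_13 = 13^{-2} = 1/169.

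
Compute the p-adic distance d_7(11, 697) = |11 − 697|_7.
d_7(11, 697) = 1/343

Step 1 — x − y = 11 − 697 = -686. Step 2 — v_7(-686) = 3 (factor: -686 = −(7^3 · 2); the sign does not affect v_p). Step 3 — |x − y|_7 = 7^{-3} = 1/343.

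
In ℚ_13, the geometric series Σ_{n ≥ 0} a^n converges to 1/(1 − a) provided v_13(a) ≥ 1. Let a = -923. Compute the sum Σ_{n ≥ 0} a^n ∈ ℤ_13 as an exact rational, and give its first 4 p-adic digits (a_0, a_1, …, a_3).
Σ a^n = 1/(1 − a) = 1/924;  first 4 digits = (1, 7, 4, 2)

v_13(a) = 1 ≥ 1, so the series converges in ℤ_13 to 1/(1 − a) = 1/(1 − (-923)) = 1/924. Expand this rational in ℤ_13: compute digits iteratively via d_i = x_i mod 13, x_{i+1} = (x_i − d_i)/13. The first 4 digits are (1, 7, 4, 2).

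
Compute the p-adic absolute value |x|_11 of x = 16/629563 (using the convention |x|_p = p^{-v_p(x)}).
|16/629563|_11 = 14641

Step 1 — compute v_11(x) by factoring powers of 11 out of the numerator and denominator: v_11(16/629563) = -4. Step 2 — apply |x|_p = p^{-v_p(x)} = 11^{4} = 14641.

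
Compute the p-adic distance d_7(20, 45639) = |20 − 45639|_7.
d_7(20, 45639) = 1/2401

Step 1 — x − y = 20 − 45639 = -45619. Step 2 — v_7(-45619) = 4 (factor: -45619 = −(7^4 · 19); the sign does not affect v_p). Step 3 — |x − y|_7 = 7^{-4} = 1/2401.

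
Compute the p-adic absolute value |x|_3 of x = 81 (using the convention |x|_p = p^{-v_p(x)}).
|81|_3 = 1/81

Step 1 — compute v_3(x) by factoring powers of 3 out of the numerator and denominator: v_3(81) = 4. Step 2 — apply |x|_p = p^{-v_p(x)} = 3^{-4} = 1/81.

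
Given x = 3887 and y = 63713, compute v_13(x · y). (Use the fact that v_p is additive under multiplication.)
v_13(247652431) = 5

v_p(x) = 2 (factor: 3887 = 13^2 · 23); v_p(y) = 3 (factor: 63713 = 13^3 · 29). Additivity: v_p(xy) = v_p(x) + v_p(y) = 2 + 3 = 5. (Direct check: xy = 247652431 = 13^5 · (667).)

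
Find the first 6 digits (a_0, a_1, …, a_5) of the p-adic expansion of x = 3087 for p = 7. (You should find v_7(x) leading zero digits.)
(a_0, …, a_5) = (0, 0, 0, 2, 1, 0)

v_7(3087) = 3, so a_0 = ... = a_2 = 0. Factor out: x = 7^3 · u with u = 9 a unit in ℤ_7. Expand u iteratively via a_{v+i} = u_i mod 7, u_{i+1} = (u_i − a_{v+i})/7:
  u_0 = 9;  a_3 = 2;  u_1 = (u_0 − 2)/7 = 1
  u_1 = 1;  a_4 = 1;  u_2 = (u_1 − 1)/7 = 0
  u_2 = 0;  a_5 = 0;  u_3 = (u_2 − 0)/7 = 0
Digits: (0, 0, 0, 2, 1, 0).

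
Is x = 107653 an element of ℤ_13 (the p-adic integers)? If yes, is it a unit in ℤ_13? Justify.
x ∈ ℤ_13 but not a unit; v_13(x) = 3 > 0

ℤ_13 = {x ∈ ℚ_13 : v_13(x) ≥ 0} and ℤ_13^× = {x ∈ ℤ_13 : v_13(x) = 0}. Here v_13(107653) = v_13(num) − v_13(den) = 3; compare against these criteria.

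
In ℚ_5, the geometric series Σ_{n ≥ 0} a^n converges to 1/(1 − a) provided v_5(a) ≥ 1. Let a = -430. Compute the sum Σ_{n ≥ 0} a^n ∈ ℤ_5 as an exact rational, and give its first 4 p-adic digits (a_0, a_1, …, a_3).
Σ a^n = 1/(1 − a) = 1/431;  first 4 digits = (1, 4, 3, 4)

v_5(a) = 1 ≥ 1, so the series converges in ℤ_5 to 1/(1 − a) = 1/(1 − (-430)) = 1/431. Expand this rational in ℤ_5: compute digits iteratively via d_i = x_i mod 5, x_{i+1} = (x_i − d_i)/5. The first 4 digits are (1, 4, 3, 4).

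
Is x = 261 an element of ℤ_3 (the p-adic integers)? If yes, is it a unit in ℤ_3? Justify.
x ∈ ℤ_3 but not a unit; v_3(x) = 2 > 0

ℤ_3 = {x ∈ ℚ_3 : v_3(x) ≥ 0} and ℤ_3^× = {x ∈ ℤ_3 : v_3(x) = 0}. Here v_3(261) = v_3(num) − v_3(den) = 2; compare against these criteria.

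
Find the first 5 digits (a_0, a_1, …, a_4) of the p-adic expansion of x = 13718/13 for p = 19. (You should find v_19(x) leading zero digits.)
(a_0, …, a_4) = (0, 0, 0, 6, 7)

v_19(13718/13) = 3, so a_0 = ... = a_2 = 0. Factor out: x = 19^3 · u with u = 2/13 a unit in ℤ_19. Expand u iteratively via a_{v+i} = u_i mod 19, u_{i+1} = (u_i − a_{v+i})/19:
  u_0 = 2/13;  a_3 = 6;  u_1 = (u_0 − 6)/19 = -4/13
  u_1 = -4/13;  a_4 = 7;  u_2 = (u_1 − 7)/19 = -5/13
Digits: (0, 0, 0, 6, 7).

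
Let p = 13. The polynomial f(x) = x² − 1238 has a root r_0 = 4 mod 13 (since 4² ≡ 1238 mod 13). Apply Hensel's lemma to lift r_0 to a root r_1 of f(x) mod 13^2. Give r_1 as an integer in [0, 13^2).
r_1 = 30 (mod 169)

Hensel's recurrence: r_{i+1} = r_i − f(r_i)·(f′(r_i))^{-1} mod 13^{i+2}, with f′(x) = 2x. Iterate:
  r_0 = 4 (mod 13)
  r_1 = 30 (mod 169)
Final: r_1 = 30, and one checks f(r_1) ≡ 0 mod 13^2.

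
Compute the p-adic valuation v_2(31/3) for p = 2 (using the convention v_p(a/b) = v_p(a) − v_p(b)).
v_2(31/3) = 0

Factor powers of 2 from the numerator and denominator of the reduced fraction: 31 = 2^0 · 31 and 3 = 2^0 · 3. Apply v_p(a/b) = v_p(a) − v_p(b): v_2(31/3) = 0 − 0 = 0.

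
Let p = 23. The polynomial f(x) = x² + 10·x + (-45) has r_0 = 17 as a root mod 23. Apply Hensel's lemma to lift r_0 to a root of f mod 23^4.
r_3 = 32493 (mod 279841)

Hensel: r_{i+1} = r_i − f(r_i)·(f′(r_i))^{-1} mod 23^{i+2}, f′(x) = 2x + 10. Iterate:
  r_0 = 17 (mod 23)
  r_1 = 224 (mod 529)
  r_2 = 8159 (mod 12167)
  r_3 = 32493 (mod 279841)
Final: r = 32493 satisfies f(r) ≡ 0 mod 23^4.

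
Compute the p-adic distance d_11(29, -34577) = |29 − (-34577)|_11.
d_11(29, -34577) = 1/1331

Step 1 — x − y = 29 − (-34577) = 34606. Step 2 — v_11(34606) = 3 (factor: 34606 = (11^3 · 26); the sign does not affect v_p). Step 3 — |x − y|_11 = 11^{-3} = 1/1331.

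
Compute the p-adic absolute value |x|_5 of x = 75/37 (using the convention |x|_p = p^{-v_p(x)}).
|75/37|_5 = 1/25

Step 1 — compute v_5(x) by factoring powers of 5 out of the numerator and denominator: v_5(75/37) = 2. Step 2 — apply |x|_p = p^{-v_p(x)} = 5^{-2} = 1/25.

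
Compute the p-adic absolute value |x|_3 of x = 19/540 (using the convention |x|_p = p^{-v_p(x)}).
|19/540|_3 = 27

Step 1 — compute v_3(x) by factoring powers of 3 out of the numerator and denominator: v_3(19/540) = -3. Step 2 — apply |x|_p = p^{-v_p(x)} = 3^{3} = 27.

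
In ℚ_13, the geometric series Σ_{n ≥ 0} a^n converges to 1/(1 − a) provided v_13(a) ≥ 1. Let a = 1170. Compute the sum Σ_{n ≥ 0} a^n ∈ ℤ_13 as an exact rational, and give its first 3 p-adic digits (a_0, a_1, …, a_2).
Σ a^n = 1/(1 − a) = -1/1169;  first 3 digits = (1, 12, 7)

v_13(a) = 1 ≥ 1, so the series converges in ℤ_13 to 1/(1 − a) = 1/(1 − 1170) = -1/1169. Expand this rational in ℤ_13: compute digits iteratively via d_i = x_i mod 13, x_{i+1} = (x_i − d_i)/13. The first 3 digits are (1, 12, 7).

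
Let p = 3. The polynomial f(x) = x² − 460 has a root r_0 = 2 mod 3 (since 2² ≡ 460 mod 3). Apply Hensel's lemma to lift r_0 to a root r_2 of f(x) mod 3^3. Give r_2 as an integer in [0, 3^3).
r_2 = 26 (mod 27)

Hensel's recurrence: r_{i+1} = r_i − f(r_i)·(f′(r_i))^{-1} mod 3^{i+2}, with f′(x) = 2x. Iterate:
  r_0 = 2 (mod 3)
  r_1 = 8 (mod 9)
  r_2 = 26 (mod 27)
Final: r_2 = 26, and one checks f(r_2) ≡ 0 mod 3^3.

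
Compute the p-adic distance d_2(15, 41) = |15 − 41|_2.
d_2(15, 41) = 1/2

Step 1 — x − y = 15 − 41 = -26. Step 2 — v_2(-26) = 1 (factor: -26 = −(2^1 · 13); the sign does not affect v_p). Step 3 — |x − y|_2 = 2^{-1} = 1/2.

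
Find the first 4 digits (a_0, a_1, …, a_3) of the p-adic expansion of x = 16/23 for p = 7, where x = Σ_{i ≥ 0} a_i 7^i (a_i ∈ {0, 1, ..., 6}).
(a_0, …, a_3) = (1, 3, 2, 3)

v_7(16/23) = 0 (numerator and denominator both coprime to 7), so x ∈ ℤ_7^×. Compute digits iteratively via a_i = x_i mod 7, x_{i+1} = (x_i − a_i)/7, with x_0 = x:
  x_0 = 16/23;  a_0 = 1;  x_1 = (x_0 − 1)/7 = -1/23
  x_1 = -1/23;  a_1 = 3;  x_2 = (x_1 − 3)/7 = -10/23
  x_2 = -10/23;  a_2 = 2;  x_3 = (x_2 − 2)/7 = -8/23
  x_3 = -8/23;  a_3 = 3;  x_4 = (x_3 − 3)/7 = -11/23
Digits: (1, 3, 2, 3).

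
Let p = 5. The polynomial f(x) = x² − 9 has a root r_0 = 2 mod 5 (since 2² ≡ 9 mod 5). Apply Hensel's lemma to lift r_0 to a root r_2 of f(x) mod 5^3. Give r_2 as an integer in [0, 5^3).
r_2 = 122 (mod 125)

Hensel's recurrence: r_{i+1} = r_i − f(r_i)·(f′(r_i))^{-1} mod 5^{i+2}, with f′(x) = 2x. Iterate:
  r_0 = 2 (mod 5)
  r_1 = 22 (mod 25)
  r_2 = 122 (mod 125)
Final: r_2 = 122, and one checks f(r_2) ≡ 0 mod 5^3.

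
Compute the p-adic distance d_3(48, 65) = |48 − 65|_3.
d_3(48, 65) = 1

Step 1 — x − y = 48 − 65 = -17. Step 2 — v_3(-17) = 0 (factor: -17 = −(3^0 · 17); the sign does not affect v_p). Step 3 — |x − y|_3 = 3^{0} = 1.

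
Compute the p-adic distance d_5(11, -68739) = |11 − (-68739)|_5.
d_5(11, -68739) = 1/3125

Step 1 — x − y = 11 − (-68739) = 68750. Step 2 — v_5(68750) = 5 (factor: 68750 = (5^5 · 22); the sign does not affect v_p). Step 3 — |x − y|_5 = 5^{-5} = 1/3125.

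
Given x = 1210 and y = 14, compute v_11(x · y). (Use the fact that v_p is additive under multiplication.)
v_11(16940) = 2

v_p(x) = 2 (factor: 1210 = 11^2 · 10); v_p(y) = 0 (factor: 14 = 11^0 · 14). Additivity: v_p(xy) = v_p(x) + v_p(y) = 2 + 0 = 2. (Direct check: xy = 16940 = 11^2 · (140).)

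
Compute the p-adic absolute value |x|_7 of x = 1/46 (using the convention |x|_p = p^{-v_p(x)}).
|1/46|_7 = 1

Step 1 — compute v_7(x) by factoring powers of 7 out of the numerator and denominator: v_7(1/46) = 0. Step 2 — apply |x|_p = p^{-v_p(x)} = 7^{0} = 1.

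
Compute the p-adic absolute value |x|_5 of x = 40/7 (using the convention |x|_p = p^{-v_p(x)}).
|40/7|_5 = 1/5

Step 1 — compute v_5(x) by factoring powers of 5 out of the numerator and denominator: v_5(40/7) = 1. Step 2 — apply |x|_p = p^{-v_p(x)} = 5^{-1} = 1/5.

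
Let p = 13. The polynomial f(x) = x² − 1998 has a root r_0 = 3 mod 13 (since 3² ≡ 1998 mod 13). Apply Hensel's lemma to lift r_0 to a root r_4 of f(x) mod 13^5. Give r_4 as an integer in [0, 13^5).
r_4 = 290423 (mod 371293)

Hensel's recurrence: r_{i+1} = r_i − f(r_i)·(f′(r_i))^{-1} mod 13^{i+2}, with f′(x) = 2x. Iterate:
  r_0 = 3 (mod 13)
  r_1 = 81 (mod 169)
  r_2 = 419 (mod 2197)
  r_3 = 4813 (mod 28561)
  r_4 = 290423 (mod 371293)
Final: r_4 = 290423, and one checks f(r_4) ≡ 0 mod 13^5.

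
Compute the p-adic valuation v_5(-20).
v_5(-20) = 1

v_5(n) is the largest exponent k such that 5^k divides n. Factor out: -20 = -5^1 · 4. (Sign doesn't affect v_p.) So v_5(-20) = 1.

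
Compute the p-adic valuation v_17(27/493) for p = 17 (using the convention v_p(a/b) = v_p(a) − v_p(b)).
v_17(27/493) = -1

Factor powers of 17 from the numerator and denominator of the reduced fraction: 27 = 17^0 · 27 and 493 = 17^1 · 29. Apply v_p(a/b) = v_p(a) − v_p(b): v_17(27/493) = 0 − 1 = -1.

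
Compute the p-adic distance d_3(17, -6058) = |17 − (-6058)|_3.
d_3(17, -6058) = 1/243

Step 1 — x − y = 17 − (-6058) = 6075. Step 2 — v_3(6075) = 5 (factor: 6075 = (3^5 · 25); the sign does not affect v_p). Step 3 — |x − y|_3 = 3^{-5} = 1/243.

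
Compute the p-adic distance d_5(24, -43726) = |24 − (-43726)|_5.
d_5(24, -43726) = 1/3125

Step 1 — x − y = 24 − (-43726) = 43750. Step 2 — v_5(43750) = 5 (factor: 43750 = (5^5 · 14); the sign does not affect v_p). Step 3 — |x − y|_5 = 5^{-5} = 1/3125.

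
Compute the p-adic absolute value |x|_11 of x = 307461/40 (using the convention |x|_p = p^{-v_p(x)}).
|307461/40|_11 = 1/14641

Step 1 — compute v_11(x) by factoring powers of 11 out of the numerator and denominator: v_11(307461/40) = 4. Step 2 — apply |x|_p = p^{-v_p(x)} = 11^{-4} = 1/14641.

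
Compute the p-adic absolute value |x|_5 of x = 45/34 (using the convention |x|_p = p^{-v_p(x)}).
|45/34|_5 = 1/5

Step 1 — compute v_5(x) by factoring powers of 5 out of the numerator and denominator: v_5(45/34) = 1. Step 2 — apply |x|_p = p^{-v_p(x)} = 5^{-1} = 1/5.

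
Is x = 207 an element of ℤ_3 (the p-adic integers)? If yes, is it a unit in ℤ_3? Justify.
x ∈ ℤ_3 but not a unit; v_3(x) = 2 > 0

ℤ_3 = {x ∈ ℚ_3 : v_3(x) ≥ 0} and ℤ_3^× = {x ∈ ℤ_3 : v_3(x) = 0}. Here v_3(207) = v_3(num) − v_3(den) = 2; compare against these criteria.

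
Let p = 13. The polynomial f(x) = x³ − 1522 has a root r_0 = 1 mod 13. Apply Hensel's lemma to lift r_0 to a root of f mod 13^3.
r_2 = 508 (mod 2197)

Hensel: r_{i+1} = r_i − f(r_i)/f′(r_i) mod 13^{i+2}, where f′(x) = 3x². Iterate:
  r_0 = 1 (mod 13)
  r_1 = 1 (mod 169)
  r_2 = 508 (mod 2197)
Final: r = 508 with f(r) ≡ 0 mod 13^3.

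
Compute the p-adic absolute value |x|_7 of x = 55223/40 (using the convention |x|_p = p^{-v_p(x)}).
|55223/40|_7 = 1/2401

Step 1 — compute v_7(x) by factoring powers of 7 out of the numerator and denominator: v_7(55223/40) = 4. Step 2 — apply |x|_p = p^{-v_p(x)} = 7^{-4} = 1/2401.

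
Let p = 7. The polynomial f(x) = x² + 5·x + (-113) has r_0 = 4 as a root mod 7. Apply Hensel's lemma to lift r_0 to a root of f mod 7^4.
r_3 = 319 (mod 2401)

Hensel: r_{i+1} = r_i − f(r_i)·(f′(r_i))^{-1} mod 7^{i+2}, f′(x) = 2x + 5. Iterate:
  r_0 = 4 (mod 7)
  r_1 = 25 (mod 49)
  r_2 = 319 (mod 343)
  r_3 = 319 (mod 2401)
Final: r = 319 satisfies f(r) ≡ 0 mod 7^4.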